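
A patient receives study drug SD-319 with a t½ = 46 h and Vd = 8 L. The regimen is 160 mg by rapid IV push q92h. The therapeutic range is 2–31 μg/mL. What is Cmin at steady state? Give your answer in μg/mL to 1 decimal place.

6.7 μg/mL

The dosing interval is 2 half-lives, so f = 2^(−2) = 0.25.
Accumulation ratio R = 1/(1 − f) = 1/0.75 = 4/3.
Single-dose peak C₀ = D/Vd = 160/8 = 20 μg/mL.
Steady-state peak Cmax,ss = C₀·R = 20 × 4/3 ≈ 26.667 μg/mL.
Steady-state trough Cmin,ss = Cmax,ss·f ≈ 26.667 × 0.25 ≈ 6.667 μg/mL.
Trough 6.7 μg/mL vs MEC 2 μg/mL: adequate.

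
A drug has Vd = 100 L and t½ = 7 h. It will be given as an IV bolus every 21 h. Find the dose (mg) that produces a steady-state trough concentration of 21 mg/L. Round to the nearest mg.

τ/t½ = 21/7 ≈ 3, so f = (1/2)^(21/7) ≈ 0.125000.
Cmin,ss = (D/Vd)·f/(1−f), so D = Cmin,ss·Vd·(1−f)/f.
D = 21 × 100 × (1−f)/f ≈ 21 × 100 × 7.00000 ≈ 14700.00 mg.

14700 mg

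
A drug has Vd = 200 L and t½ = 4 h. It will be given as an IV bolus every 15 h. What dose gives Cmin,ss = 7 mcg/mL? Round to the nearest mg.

τ/t½ = 15/4 ≈ 3.75, so f = (1/2)^(15/4) ≈ 0.074325.
Cmin,ss = (D/Vd)·f/(1−f), so D = Cmin,ss·Vd·(1−f)/f.
D = 7 × 200 × (1−f)/f ≈ 7 × 200 × 12.45442 ≈ 17436.19 mg.

17436 mg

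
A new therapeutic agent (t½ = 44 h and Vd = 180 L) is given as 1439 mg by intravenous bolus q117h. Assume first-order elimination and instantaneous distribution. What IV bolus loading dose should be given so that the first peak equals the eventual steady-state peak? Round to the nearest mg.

1710 mg

f = (1/2)^(117/44) ≈ 0.158319; accumulation ratio R = 1/(1−f) ≈ 1.18810.
Loading dose to hit Cmax,ss on first dose: D_load = D_maint·R ≈ 1439 × 1.18810 ≈ 1709.68 mg.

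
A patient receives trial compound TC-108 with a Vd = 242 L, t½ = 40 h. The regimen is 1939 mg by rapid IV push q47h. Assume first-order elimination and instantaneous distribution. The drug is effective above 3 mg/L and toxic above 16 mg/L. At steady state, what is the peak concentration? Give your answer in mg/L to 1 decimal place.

14.4 mg/L

k = ln2/t½ = ln2/40 ≈ 0.017329 h⁻¹; fraction remaining f = e^(−kτ) = e^(−0.017329×47) ≈ 0.4429.
At steady state, accumulation factor R = 1/(1 − e^(−kτ)) ≈ 1.7950.
Single-dose peak C₀ = D/Vd = 1939/242 ≈ 8.012 mg/L.
Cmax,ss = C₀/(1 − f) ≈ 8.012/0.5571 ≈ 14.382 mg/L.
Peak 14.4 mg/L vs MTC 16 mg/L: below toxic threshold.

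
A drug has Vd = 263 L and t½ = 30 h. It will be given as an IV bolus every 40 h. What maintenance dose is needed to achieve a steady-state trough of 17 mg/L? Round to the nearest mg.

6795 mg

τ/t½ = 40/30 ≈ 1.3333, so f = (1/2)^(40/30) ≈ 0.396850.
Cmin,ss = (D/Vd)·f/(1−f), so D = Cmin,ss·Vd·(1−f)/f.
D = 17 × 263 × (1−f)/f ≈ 17 × 263 × 1.51984 ≈ 6795.20 mg.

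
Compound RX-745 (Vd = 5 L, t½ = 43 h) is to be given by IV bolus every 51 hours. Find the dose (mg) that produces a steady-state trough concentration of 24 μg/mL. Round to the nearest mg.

153 mg

τ/t½ = 51/43 ≈ 1.186, so f = (1/2)^(51/43) ≈ 0.439506.
Cmin,ss = (D/Vd)·f/(1−f), so D = Cmin,ss·Vd·(1−f)/f.
D = 24 × 5 × (1−f)/f ≈ 24 × 5 × 1.27528 ≈ 153.03 mg.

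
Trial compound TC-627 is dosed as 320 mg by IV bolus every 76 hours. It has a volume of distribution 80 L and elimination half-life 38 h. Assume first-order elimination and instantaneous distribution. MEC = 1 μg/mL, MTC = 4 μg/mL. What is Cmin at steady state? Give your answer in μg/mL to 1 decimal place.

1.3 μg/mL

τ = 76 h = 2 half-lives, so f = (1/2)^2 = 0.25.
Accumulation ratio R = 1/(1 − f) = 1/0.75 = 4/3.
Single-dose peak C₀ = D/Vd = 320/80 = 4 μg/mL.
Steady-state peak Cmax,ss = C₀·R = 4 × 4/3 ≈ 5.333 μg/mL.
Steady-state trough Cmin,ss = Cmax,ss·f ≈ 5.333 × 0.25 ≈ 1.333 μg/mL.
Trough 1.3 μg/mL vs MEC 1 μg/mL: adequate.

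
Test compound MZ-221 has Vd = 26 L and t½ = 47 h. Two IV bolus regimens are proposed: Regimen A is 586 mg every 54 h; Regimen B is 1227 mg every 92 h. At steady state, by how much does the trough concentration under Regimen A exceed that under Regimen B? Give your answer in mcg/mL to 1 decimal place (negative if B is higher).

Regimen A: f = (1/2)^(54/47) ≈ 0.4510; Cmin,ss = (586/26)·f/(1−f) ≈ 18.515 mcg/mL.
Regimen B: f = (1/2)^(92/47) ≈ 0.2575; Cmin,ss = (1227/26)·f/(1−f) ≈ 16.366 mcg/mL.
Difference ≈ 18.515 − 16.366 ≈ 2.149 mcg/mL.

2.1 mcg/mL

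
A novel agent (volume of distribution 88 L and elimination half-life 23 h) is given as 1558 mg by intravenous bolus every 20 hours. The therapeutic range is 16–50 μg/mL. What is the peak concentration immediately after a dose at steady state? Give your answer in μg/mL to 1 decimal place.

39.1 μg/mL

Over one 20-h interval, 20/23 ≈ 0.86957 half-lives elapse, leaving f ≈ 0.5473 of each dose.
At steady state, accumulation factor R = 1/(1 − e^(−kτ)) ≈ 2.2090.
Each bolus raises the concentration by D/Vd = 1558/88 ≈ 17.705 μg/mL.
Steady-state peak Cmax,ss = C₀·R ≈ 17.705 × 2.2090 ≈ 39.110 μg/mL.
Peak 39.1 μg/mL vs MTC 50 μg/mL: below toxic threshold.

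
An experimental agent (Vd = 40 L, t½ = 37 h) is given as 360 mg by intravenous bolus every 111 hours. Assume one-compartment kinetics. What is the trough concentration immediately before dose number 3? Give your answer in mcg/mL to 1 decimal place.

1.3 mcg/mL

f = (1/2)^(τ/t½) = (1/2)^(111/37) ≈ 0.1250.
C₀ = D/Vd = 360/40 ≈ 9.000 mcg/mL.
Before the 3rd dose, 2 doses have been given. Superposition: Cmin = C₀·(f + f²).
≈ 9.000 × (0.1250 + 0.0156) ≈ 9.000 × 0.1406 ≈ 1.265 mcg/mL.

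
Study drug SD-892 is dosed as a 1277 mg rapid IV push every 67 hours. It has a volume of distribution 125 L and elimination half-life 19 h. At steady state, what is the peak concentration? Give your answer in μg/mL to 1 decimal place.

11.2 μg/mL

τ/t½ = 67/19 ≈ 3.5263, so fraction remaining f = (1/2)^(67/19) ≈ 0.0868.
Accumulation ratio R = 1/(1 − f) ≈ 1/0.9132 ≈ 1.0951.
Each bolus raises the concentration by D/Vd = 1277/125 ≈ 10.216 μg/mL.
Steady-state peak Cmax,ss = C₀·R ≈ 10.216 × 1.0951 ≈ 11.188 μg/mL.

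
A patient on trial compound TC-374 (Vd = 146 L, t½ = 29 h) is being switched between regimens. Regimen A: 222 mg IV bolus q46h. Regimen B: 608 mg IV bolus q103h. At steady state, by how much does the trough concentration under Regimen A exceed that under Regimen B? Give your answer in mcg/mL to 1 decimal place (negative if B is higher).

0.4 mcg/mL

Regimen A: f = (1/2)^(46/29) ≈ 0.3330; Cmin,ss = (222/146)·f/(1−f) ≈ 0.759 mcg/mL.
Regimen B: f = (1/2)^(103/29) ≈ 0.0853; Cmin,ss = (608/146)·f/(1−f) ≈ 0.388 mcg/mL.
Difference ≈ 0.759 − 0.388 ≈ 0.371 mcg/mL.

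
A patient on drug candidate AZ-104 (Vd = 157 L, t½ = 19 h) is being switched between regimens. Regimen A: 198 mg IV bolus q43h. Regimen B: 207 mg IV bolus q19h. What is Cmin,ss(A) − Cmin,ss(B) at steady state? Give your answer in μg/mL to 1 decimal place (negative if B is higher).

Regimen A: f = (1/2)^(43/19) ≈ 0.2083; Cmin,ss = (198/157)·f/(1−f) ≈ 0.332 μg/mL.
Regimen B: f = (1/2)^(19/19) ≈ 0.5000; Cmin,ss = (207/157)·f/(1−f) ≈ 1.318 μg/mL.
Difference ≈ 0.332 − 1.318 ≈ -0.986 μg/mL.

-1.0 μg/mL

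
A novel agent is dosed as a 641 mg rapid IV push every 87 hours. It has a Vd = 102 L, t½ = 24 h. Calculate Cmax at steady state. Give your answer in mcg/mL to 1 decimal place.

6.8 mcg/mL

τ/t½ = 87/24 ≈ 3.625, so fraction remaining f = (1/2)^(87/24) ≈ 0.0811.
At steady state, accumulation factor R = 1/(1 − e^(−kτ)) ≈ 1.0883.
Single-dose peak C₀ = D/Vd = 641/102 ≈ 6.284 mcg/mL.
Cmax,ss = C₀/(1 − f) ≈ 6.284/0.9189 ≈ 6.839 mcg/mL.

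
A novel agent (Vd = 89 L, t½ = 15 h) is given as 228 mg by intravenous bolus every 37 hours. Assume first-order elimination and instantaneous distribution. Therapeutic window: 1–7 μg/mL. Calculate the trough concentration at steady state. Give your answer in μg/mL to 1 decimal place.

Over one 37-h interval, 37/15 ≈ 2.4667 half-lives elapse, leaving f ≈ 0.1809 of each dose.
Single-dose peak C₀ = D/Vd = 228/89 ≈ 2.562 μg/mL.
Steady-state trough Cmin,ss = C₀·f/(1−f) ≈ 2.562 × 0.1809/0.8191 ≈ 0.566 μg/mL.
Trough 0.6 μg/mL vs MEC 1 μg/mL: subtherapeutic.

0.6 μg/mL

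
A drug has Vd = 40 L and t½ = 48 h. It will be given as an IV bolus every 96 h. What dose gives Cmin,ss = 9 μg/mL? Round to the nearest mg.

τ/t½ = 96/48 ≈ 2, so f = (1/2)^(96/48) ≈ 0.250000.
Cmin,ss = (D/Vd)·f/(1−f), so D = Cmin,ss·Vd·(1−f)/f.
D = 9 × 40 × (1−f)/f ≈ 9 × 40 × 3.00000 ≈ 1080.00 mg.

1080 mg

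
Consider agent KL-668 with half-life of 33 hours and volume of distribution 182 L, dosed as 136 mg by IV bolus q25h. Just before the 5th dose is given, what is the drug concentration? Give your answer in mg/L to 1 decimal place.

0.9 mg/L

f = (1/2)^(τ/t½) = (1/2)^(25/33) ≈ 0.5915.
C₀ = D/Vd = 136/182 ≈ 0.747 mg/L.
Before the 5th dose, 4 doses have been given. Superposition: Cmin = C₀·(f + f² + … + f^4).
≈ 0.747 × (0.5915 + 0.3499 + 0.2069 + 0.1224) ≈ 0.747 × 1.2707 ≈ 0.949 mg/L.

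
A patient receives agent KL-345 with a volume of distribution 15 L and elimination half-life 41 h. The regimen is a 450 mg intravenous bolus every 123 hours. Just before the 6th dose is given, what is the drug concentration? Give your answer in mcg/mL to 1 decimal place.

4.3 mcg/mL

f = (1/2)^(τ/t½) = (1/2)^(123/41) ≈ 0.1250.
C₀ = D/Vd = 450/15 ≈ 30.000 mcg/mL.
Before the 6th dose, 5 doses have been given. Superposition: Cmin = C₀·(f + f² + … + f^5).
≈ 30.000 × (0.1250 + 0.0156 + 0.0020 + 0.0002 + 0.0000) ≈ 30.000 × 0.1428 ≈ 4.284 mcg/mL.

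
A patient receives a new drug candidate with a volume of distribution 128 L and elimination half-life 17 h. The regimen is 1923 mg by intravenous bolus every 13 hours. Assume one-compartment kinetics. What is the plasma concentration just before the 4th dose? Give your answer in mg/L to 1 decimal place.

17.1 mg/L

f = (1/2)^(τ/t½) = (1/2)^(13/17) ≈ 0.5886.
C₀ = D/Vd = 1923/128 ≈ 15.023 mg/L.
Before the 4th dose, 3 doses have been given. Superposition: Cmin = C₀·(f + f² + … + f^3).
≈ 15.023 × (0.5886 + 0.3464 + 0.2039) ≈ 15.023 × 1.1389 ≈ 17.110 mg/L.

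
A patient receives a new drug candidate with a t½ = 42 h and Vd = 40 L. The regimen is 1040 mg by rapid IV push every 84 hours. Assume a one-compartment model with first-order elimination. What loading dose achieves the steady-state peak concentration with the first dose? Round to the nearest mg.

f = (1/2)^(84/42) ≈ 0.250000; accumulation ratio R = 1/(1−f) ≈ 1.33333.
Loading dose to hit Cmax,ss on first dose: D_load = D_maint·R ≈ 1040 × 1.33333 ≈ 1386.66 mg.

1387 mg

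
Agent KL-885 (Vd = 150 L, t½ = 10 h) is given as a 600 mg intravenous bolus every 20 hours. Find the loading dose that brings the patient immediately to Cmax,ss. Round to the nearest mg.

f = (1/2)^(20/10) ≈ 0.250000; accumulation ratio R = 1/(1−f) ≈ 1.33333.
Loading dose to hit Cmax,ss on first dose: D_load = D_maint·R ≈ 600 × 1.33333 ≈ 800.00 mg.

800 mg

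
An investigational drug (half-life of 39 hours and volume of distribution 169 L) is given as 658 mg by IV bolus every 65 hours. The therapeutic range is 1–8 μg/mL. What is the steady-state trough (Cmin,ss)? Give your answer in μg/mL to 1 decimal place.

Over one 65-h interval, 65/39 ≈ 1.6667 half-lives elapse, leaving f ≈ 0.3150 of each dose.
At steady state, accumulation factor R = 1/(1 − e^(−kτ)) ≈ 1.4599.
Each bolus raises the concentration by D/Vd = 658/169 ≈ 3.893 μg/mL.
Cmax,ss = C₀/(1 − f) ≈ 3.893/0.6850 ≈ 5.683 μg/mL.
Steady-state trough Cmin,ss = Cmax,ss·f ≈ 5.683 × 0.3150 ≈ 1.790 μg/mL.
Trough 1.8 μg/mL vs MEC 1 μg/mL: adequate.

1.8 μg/mL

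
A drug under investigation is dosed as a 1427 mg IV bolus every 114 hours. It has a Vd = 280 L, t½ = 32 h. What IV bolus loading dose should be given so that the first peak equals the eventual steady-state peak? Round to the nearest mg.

f = (1/2)^(114/32) ≈ 0.084641; accumulation ratio R = 1/(1−f) ≈ 1.09247.
Loading dose to hit Cmax,ss on first dose: D_load = D_maint·R ≈ 1427 × 1.09247 ≈ 1558.95 mg.

1559 mg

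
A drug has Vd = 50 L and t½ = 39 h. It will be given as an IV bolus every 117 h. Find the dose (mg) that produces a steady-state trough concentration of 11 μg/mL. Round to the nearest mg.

3850 mg

τ/t½ = 117/39 ≈ 3, so f = (1/2)^(117/39) ≈ 0.125000.
Cmin,ss = (D/Vd)·f/(1−f), so D = Cmin,ss·Vd·(1−f)/f.
D = 11 × 50 × (1−f)/f ≈ 11 × 50 × 7.00000 ≈ 3850.00 mg.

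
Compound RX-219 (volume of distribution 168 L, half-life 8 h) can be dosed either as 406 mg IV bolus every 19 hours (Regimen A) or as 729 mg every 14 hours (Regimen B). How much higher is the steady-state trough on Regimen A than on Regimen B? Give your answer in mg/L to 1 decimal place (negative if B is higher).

-1.3 mg/L

Regimen A: f = (1/2)^(19/8) ≈ 0.1928; Cmin,ss = (406/168)·f/(1−f) ≈ 0.577 mg/L.
Regimen B: f = (1/2)^(14/8) ≈ 0.2973; Cmin,ss = (729/168)·f/(1−f) ≈ 1.836 mg/L.
Difference ≈ 0.577 − 1.836 ≈ -1.259 mg/L.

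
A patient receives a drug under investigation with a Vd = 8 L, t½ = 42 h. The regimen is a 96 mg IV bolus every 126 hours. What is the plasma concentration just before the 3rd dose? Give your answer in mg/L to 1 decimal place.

f = (1/2)^(τ/t½) = (1/2)^(126/42) ≈ 0.1250.
C₀ = D/Vd = 96/8 ≈ 12.000 mg/L.
Before the 3rd dose, 2 doses have been given. Superposition: Cmin = C₀·(f + f²).
≈ 12.000 × (0.1250 + 0.0156) ≈ 12.000 × 0.1406 ≈ 1.687 mg/L.

1.7 mg/L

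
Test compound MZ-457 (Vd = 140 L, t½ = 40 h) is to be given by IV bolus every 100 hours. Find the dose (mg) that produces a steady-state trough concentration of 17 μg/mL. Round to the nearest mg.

11083 mg

τ/t½ = 100/40 ≈ 2.5, so f = (1/2)^(100/40) ≈ 0.176777.
Cmin,ss = (D/Vd)·f/(1−f), so D = Cmin,ss·Vd·(1−f)/f.
D = 17 × 140 × (1−f)/f ≈ 17 × 140 × 4.65684 ≈ 11083.28 mg.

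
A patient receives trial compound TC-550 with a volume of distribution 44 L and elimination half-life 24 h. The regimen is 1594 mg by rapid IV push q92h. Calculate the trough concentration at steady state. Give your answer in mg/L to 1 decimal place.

2.7 mg/L

τ/t½ = 92/24 ≈ 3.8333, so fraction remaining f = (1/2)^(92/24) ≈ 0.0702.
At steady state, accumulation factor R = 1/(1 − e^(−kτ)) ≈ 1.0755.
Single-dose peak C₀ = D/Vd = 1594/44 ≈ 36.227 mg/L.
Cmax,ss = C₀/(1 − f) ≈ 36.227/0.9298 ≈ 38.962 mg/L.
One interval later, Cmin,ss = Cmax,ss·e^(−kτ) ≈ 38.962 × 0.0702 ≈ 2.735 mg/L.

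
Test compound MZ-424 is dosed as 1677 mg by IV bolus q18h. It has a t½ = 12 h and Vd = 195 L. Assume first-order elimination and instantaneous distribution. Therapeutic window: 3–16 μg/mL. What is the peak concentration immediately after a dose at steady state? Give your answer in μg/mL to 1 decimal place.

k = ln2/t½ = ln2/12 ≈ 0.057762 h⁻¹; fraction remaining f = e^(−kτ) = e^(−0.057762×18) ≈ 0.3536.
Accumulation ratio R = 1/(1 − f) ≈ 1/0.6464 ≈ 1.5470.
Single-dose peak C₀ = D/Vd = 1677/195 ≈ 8.600 μg/mL.
Steady-state peak Cmax,ss = C₀·R ≈ 8.600 × 1.5470 ≈ 13.304 μg/mL.
Peak 13.3 μg/mL vs MTC 16 μg/mL: below toxic threshold.

13.3 μg/mL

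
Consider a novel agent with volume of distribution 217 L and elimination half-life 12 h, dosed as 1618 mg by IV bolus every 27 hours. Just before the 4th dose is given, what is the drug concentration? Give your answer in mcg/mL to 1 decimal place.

f = (1/2)^(τ/t½) = (1/2)^(27/12) ≈ 0.2102.
C₀ = D/Vd = 1618/217 ≈ 7.456 mcg/mL.
Before the 4th dose, 3 doses have been given. Superposition: Cmin = C₀·(f + f² + … + f^3).
≈ 7.456 × (0.2102 + 0.0442 + 0.0093) ≈ 7.456 × 0.2637 ≈ 1.966 mcg/mL.

2.0 mcg/mL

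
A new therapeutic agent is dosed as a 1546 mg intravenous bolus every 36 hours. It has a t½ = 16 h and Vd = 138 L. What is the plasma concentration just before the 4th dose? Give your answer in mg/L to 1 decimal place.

3.0 mg/L

f = (1/2)^(τ/t½) = (1/2)^(36/16) ≈ 0.2102.
C₀ = D/Vd = 1546/138 ≈ 11.203 mg/L.
Before the 4th dose, 3 doses have been given. Superposition: Cmin = C₀·(f + f² + … + f^3).
≈ 11.203 × (0.2102 + 0.0442 + 0.0093) ≈ 11.203 × 0.2637 ≈ 2.954 mg/L.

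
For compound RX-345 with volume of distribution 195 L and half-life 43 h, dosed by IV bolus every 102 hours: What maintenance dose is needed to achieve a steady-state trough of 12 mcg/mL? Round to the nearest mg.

τ/t½ = 102/43 ≈ 2.3721, so f = (1/2)^(102/43) ≈ 0.193165.
Cmin,ss = (D/Vd)·f/(1−f), so D = Cmin,ss·Vd·(1−f)/f.
D = 12 × 195 × (1−f)/f ≈ 12 × 195 × 4.17692 ≈ 9773.99 mg.

9774 mg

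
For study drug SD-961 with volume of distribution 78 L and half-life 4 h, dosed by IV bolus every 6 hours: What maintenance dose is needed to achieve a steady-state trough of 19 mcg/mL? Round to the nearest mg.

τ/t½ = 6/4 ≈ 1.5, so f = (1/2)^(6/4) ≈ 0.353553.
Cmin,ss = (D/Vd)·f/(1−f), so D = Cmin,ss·Vd·(1−f)/f.
D = 19 × 78 × (1−f)/f ≈ 19 × 78 × 1.82843 ≈ 2709.73 mg.

2710 mg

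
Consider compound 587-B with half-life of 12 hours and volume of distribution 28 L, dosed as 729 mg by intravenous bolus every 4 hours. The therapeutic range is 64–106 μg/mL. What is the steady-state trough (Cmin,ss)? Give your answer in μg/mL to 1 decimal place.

100.2 μg/mL

Over one 4-h interval, 4/12 ≈ 0.33333 half-lives elapse, leaving f ≈ 0.7937 of each dose.
Accumulation ratio R = 1/(1 − f) ≈ 1/0.2063 ≈ 4.8473.
Single-dose peak C₀ = D/Vd = 729/28 ≈ 26.036 μg/mL.
Cmax,ss = C₀/(1 − f) ≈ 26.036/0.2063 ≈ 126.205 μg/mL.
Steady-state trough Cmin,ss = Cmax,ss·f ≈ 126.205 × 0.7937 ≈ 100.169 μg/mL.
Trough 100.2 μg/mL vs MEC 64 μg/mL: adequate.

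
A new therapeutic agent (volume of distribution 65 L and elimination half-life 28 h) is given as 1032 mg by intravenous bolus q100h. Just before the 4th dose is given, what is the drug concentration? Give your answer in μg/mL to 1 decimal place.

f = (1/2)^(τ/t½) = (1/2)^(100/28) ≈ 0.0841.
C₀ = D/Vd = 1032/65 ≈ 15.877 μg/mL.
Before the 4th dose, 3 doses have been given. Superposition: Cmin = C₀·(f + f² + … + f^3).
≈ 15.877 × (0.0841 + 0.0071 + 0.0006) ≈ 15.877 × 0.0918 ≈ 1.458 μg/mL.

1.5 μg/mL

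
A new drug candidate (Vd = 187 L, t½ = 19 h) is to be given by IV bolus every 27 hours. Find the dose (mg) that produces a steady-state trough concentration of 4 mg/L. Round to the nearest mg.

τ/t½ = 27/19 ≈ 1.4211, so f = (1/2)^(27/19) ≈ 0.373440.
Cmin,ss = (D/Vd)·f/(1−f), so D = Cmin,ss·Vd·(1−f)/f.
D = 4 × 187 × (1−f)/f ≈ 4 × 187 × 1.67781 ≈ 1255.00 mg.

1255 mg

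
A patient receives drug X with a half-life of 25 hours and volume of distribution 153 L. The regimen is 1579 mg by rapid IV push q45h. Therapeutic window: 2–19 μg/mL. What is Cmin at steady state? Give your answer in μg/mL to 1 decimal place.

4.2 μg/mL

Over one 45-h interval, 45/25 ≈ 1.8 half-lives elapse, leaving f ≈ 0.2872 of each dose.
Single-dose peak C₀ = D/Vd = 1579/153 ≈ 10.320 μg/mL.
Steady-state trough Cmin,ss = C₀·f/(1−f) ≈ 10.320 × 0.2872/0.7128 ≈ 4.158 μg/mL.
Trough 4.2 μg/mL vs MEC 2 μg/mL: adequate.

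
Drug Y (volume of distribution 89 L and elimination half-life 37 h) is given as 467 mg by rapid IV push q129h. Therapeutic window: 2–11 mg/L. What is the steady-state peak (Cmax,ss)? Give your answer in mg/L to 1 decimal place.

Over one 129-h interval, 129/37 ≈ 3.4865 half-lives elapse, leaving f ≈ 0.0892 of each dose.
Accumulation ratio R = 1/(1 − f) ≈ 1/0.9108 ≈ 1.0979.
Each bolus raises the concentration by D/Vd = 467/89 ≈ 5.247 mg/L.
Cmax,ss = C₀/(1 − f) ≈ 5.247/0.9108 ≈ 5.761 mg/L.
Peak 5.8 mg/L vs MTC 11 mg/L: below toxic threshold.

5.8 mg/L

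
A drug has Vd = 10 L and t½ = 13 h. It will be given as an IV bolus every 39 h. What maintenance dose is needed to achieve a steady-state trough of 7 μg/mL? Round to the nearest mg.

τ/t½ = 39/13 ≈ 3, so f = (1/2)^(39/13) ≈ 0.125000.
Cmin,ss = (D/Vd)·f/(1−f), so D = Cmin,ss·Vd·(1−f)/f.
D = 7 × 10 × (1−f)/f ≈ 7 × 10 × 7.00000 ≈ 490.00 mg.

490 mg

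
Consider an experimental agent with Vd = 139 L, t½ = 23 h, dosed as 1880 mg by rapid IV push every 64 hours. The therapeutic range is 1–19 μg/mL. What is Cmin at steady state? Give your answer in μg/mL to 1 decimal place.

2.3 μg/mL

τ/t½ = 64/23 ≈ 2.7826, so fraction remaining f = (1/2)^(64/23) ≈ 0.1453.
Single-dose peak C₀ = D/Vd = 1880/139 ≈ 13.525 μg/mL.
Steady-state trough Cmin,ss = C₀·f/(1−f) ≈ 13.525 × 0.1453/0.8547 ≈ 2.299 μg/mL.
Trough 2.3 μg/mL vs MEC 1 μg/mL: adequate.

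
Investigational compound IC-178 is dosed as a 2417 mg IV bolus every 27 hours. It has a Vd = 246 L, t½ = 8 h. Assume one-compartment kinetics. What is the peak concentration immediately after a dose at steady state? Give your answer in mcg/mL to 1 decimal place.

10.9 mcg/mL

Over one 27-h interval, 27/8 ≈ 3.375 half-lives elapse, leaving f ≈ 0.0964 of each dose.
Accumulation ratio R = 1/(1 − f) ≈ 1/0.9036 ≈ 1.1067.
Single-dose peak C₀ = D/Vd = 2417/246 ≈ 9.825 mcg/mL.
Steady-state peak Cmax,ss = C₀·R ≈ 9.825 × 1.1067 ≈ 10.873 mcg/mL.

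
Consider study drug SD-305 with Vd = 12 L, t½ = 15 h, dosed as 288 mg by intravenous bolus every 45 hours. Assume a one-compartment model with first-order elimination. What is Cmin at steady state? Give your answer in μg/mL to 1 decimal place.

The dosing interval is 3 half-lives, so f = 2^(−3) = 0.125.
Accumulation ratio R = 1/(1 − f) = 1/0.875 = 8/7.
Single-dose peak C₀ = D/Vd = 288/12 = 24 μg/mL.
Steady-state peak Cmax,ss = C₀·R = 24 × 8/7 ≈ 27.429 μg/mL.
Steady-state trough Cmin,ss = Cmax,ss·f ≈ 27.429 × 0.125 ≈ 3.429 μg/mL.

3.4 μg/mL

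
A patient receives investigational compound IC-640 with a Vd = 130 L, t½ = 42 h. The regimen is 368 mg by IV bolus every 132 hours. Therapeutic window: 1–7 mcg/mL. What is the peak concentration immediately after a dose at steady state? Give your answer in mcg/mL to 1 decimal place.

k = ln2/t½ = ln2/42 ≈ 0.016504 h⁻¹; fraction remaining f = e^(−kτ) = e^(−0.016504×132) ≈ 0.1132.
At steady state, accumulation factor R = 1/(1 − e^(−kτ)) ≈ 1.1276.
Single-dose peak C₀ = D/Vd = 368/130 ≈ 2.831 mcg/mL.
Steady-state peak Cmax,ss = C₀·R ≈ 2.831 × 1.1276 ≈ 3.192 mcg/mL.
Peak 3.2 mcg/mL vs MTC 7 mcg/mL: below toxic threshold.

3.2 mcg/mL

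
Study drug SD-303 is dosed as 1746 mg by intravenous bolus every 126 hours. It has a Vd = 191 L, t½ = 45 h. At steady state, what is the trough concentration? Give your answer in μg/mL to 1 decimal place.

1.5 μg/mL

τ/t½ = 126/45 ≈ 2.8, so fraction remaining f = (1/2)^(126/45) ≈ 0.1436.
Single-dose peak C₀ = D/Vd = 1746/191 ≈ 9.141 μg/mL.
Steady-state trough Cmin,ss = C₀·f/(1−f) ≈ 9.141 × 0.1436/0.8564 ≈ 1.533 μg/mL.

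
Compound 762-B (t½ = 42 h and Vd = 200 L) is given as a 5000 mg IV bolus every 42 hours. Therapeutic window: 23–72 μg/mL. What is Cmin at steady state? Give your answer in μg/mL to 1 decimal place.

τ = 42 h = 1 half-life, so f = (1/2)^1 = 0.5.
Accumulation ratio R = 1/(1 − f) = 1/0.5 = 2/1.
Single-dose peak C₀ = D/Vd = 5000/200 = 25 μg/mL.
Steady-state peak Cmax,ss = C₀·R = 25 × 2/1 ≈ 50.000 μg/mL.
Steady-state trough Cmin,ss = Cmax,ss·f ≈ 50.000 × 0.5 ≈ 25.000 μg/mL.
Trough 25.0 μg/mL vs MEC 23 μg/mL: adequate.

25.0 μg/mL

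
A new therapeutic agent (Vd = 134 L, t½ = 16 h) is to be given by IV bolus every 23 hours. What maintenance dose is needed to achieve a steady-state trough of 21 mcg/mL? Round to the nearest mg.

4808 mg

τ/t½ = 23/16 ≈ 1.4375, so f = (1/2)^(23/16) ≈ 0.369207.
Cmin,ss = (D/Vd)·f/(1−f), so D = Cmin,ss·Vd·(1−f)/f.
D = 21 × 134 × (1−f)/f ≈ 21 × 134 × 1.70851 ≈ 4807.75 mg.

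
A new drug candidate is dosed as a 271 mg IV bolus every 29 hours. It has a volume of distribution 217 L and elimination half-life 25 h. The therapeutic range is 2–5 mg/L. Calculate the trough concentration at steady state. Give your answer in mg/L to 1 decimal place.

1.0 mg/L

k = ln2/t½ = ln2/25 ≈ 0.027726 h⁻¹; fraction remaining f = e^(−kτ) = e^(−0.027726×29) ≈ 0.4475.
Each bolus raises the concentration by D/Vd = 271/217 ≈ 1.249 mg/L.
Steady-state trough Cmin,ss = C₀·f/(1−f) ≈ 1.249 × 0.4475/0.5525 ≈ 1.012 mg/L.
Trough 1.0 mg/L vs MEC 2 mg/L: subtherapeutic.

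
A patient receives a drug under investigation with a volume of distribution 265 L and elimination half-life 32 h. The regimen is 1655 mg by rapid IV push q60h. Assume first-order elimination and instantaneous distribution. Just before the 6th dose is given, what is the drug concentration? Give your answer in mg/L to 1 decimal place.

f = (1/2)^(τ/t½) = (1/2)^(60/32) ≈ 0.2726.
C₀ = D/Vd = 1655/265 ≈ 6.245 mg/L.
Before the 6th dose, 5 doses have been given. Superposition: Cmin = C₀·(f + f² + … + f^5).
≈ 6.245 × (0.2726 + 0.0743 + 0.0203 + 0.0055 + 0.0015) ≈ 6.245 × 0.3742 ≈ 2.337 mg/L.

2.3 mg/L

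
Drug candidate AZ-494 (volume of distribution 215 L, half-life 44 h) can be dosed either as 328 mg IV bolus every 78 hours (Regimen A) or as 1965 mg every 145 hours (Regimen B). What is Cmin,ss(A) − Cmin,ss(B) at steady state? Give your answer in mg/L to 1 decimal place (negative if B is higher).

-0.4 mg/L

Regimen A: f = (1/2)^(78/44) ≈ 0.2927; Cmin,ss = (328/215)·f/(1−f) ≈ 0.631 mg/L.
Regimen B: f = (1/2)^(145/44) ≈ 0.1019; Cmin,ss = (1965/215)·f/(1−f) ≈ 1.037 mg/L.
Difference ≈ 0.631 − 1.037 ≈ -0.406 mg/L.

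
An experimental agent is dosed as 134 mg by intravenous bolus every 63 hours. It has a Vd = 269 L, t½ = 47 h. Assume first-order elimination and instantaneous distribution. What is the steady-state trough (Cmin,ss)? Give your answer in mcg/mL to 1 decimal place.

0.3 mcg/mL

Over one 63-h interval, 63/47 ≈ 1.3404 half-lives elapse, leaving f ≈ 0.3949 of each dose.
Each bolus raises the concentration by D/Vd = 134/269 ≈ 0.498 mcg/mL.
Steady-state trough Cmin,ss = C₀·f/(1−f) ≈ 0.498 × 0.3949/0.6051 ≈ 0.325 mcg/mL.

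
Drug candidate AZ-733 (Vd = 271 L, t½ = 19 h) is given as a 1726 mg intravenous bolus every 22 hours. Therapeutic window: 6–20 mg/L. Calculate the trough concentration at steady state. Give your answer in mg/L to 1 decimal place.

Over one 22-h interval, 22/19 ≈ 1.1579 half-lives elapse, leaving f ≈ 0.4482 of each dose.
At steady state, accumulation factor R = 1/(1 − e^(−kτ)) ≈ 1.8123.
Each bolus raises the concentration by D/Vd = 1726/271 ≈ 6.369 mg/L.
Steady-state peak Cmax,ss = C₀·R ≈ 6.369 × 1.8123 ≈ 11.543 mg/L.
One interval later, Cmin,ss = Cmax,ss·e^(−kτ) ≈ 11.543 × 0.4482 ≈ 5.174 mg/L.
Trough 5.2 mg/L vs MEC 6 mg/L: subtherapeutic.

5.2 mg/L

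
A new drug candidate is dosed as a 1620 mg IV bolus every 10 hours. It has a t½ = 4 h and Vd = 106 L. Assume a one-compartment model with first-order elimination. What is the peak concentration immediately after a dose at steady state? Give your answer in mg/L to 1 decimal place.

Over one 10-h interval, 10/4 ≈ 2.5 half-lives elapse, leaving f ≈ 0.1768 of each dose.
At steady state, accumulation factor R = 1/(1 − e^(−kτ)) ≈ 1.2148.
Each bolus raises the concentration by D/Vd = 1620/106 ≈ 15.283 mg/L.
Cmax,ss = C₀/(1 − f) ≈ 15.283/0.8232 ≈ 18.565 mg/L.

18.6 mg/L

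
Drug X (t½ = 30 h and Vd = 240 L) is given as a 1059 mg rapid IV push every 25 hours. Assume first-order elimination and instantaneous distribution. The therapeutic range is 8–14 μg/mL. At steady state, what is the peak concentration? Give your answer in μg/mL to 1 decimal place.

Over one 25-h interval, 25/30 ≈ 0.83333 half-lives elapse, leaving f ≈ 0.5612 of each dose.
Accumulation ratio R = 1/(1 − f) ≈ 1/0.4388 ≈ 2.2789.
Each bolus raises the concentration by D/Vd = 1059/240 ≈ 4.412 μg/mL.
Steady-state peak Cmax,ss = C₀·R ≈ 4.412 × 2.2789 ≈ 10.055 μg/mL.
Peak 10.1 μg/mL vs MTC 14 μg/mL: below toxic threshold.

10.1 μg/mL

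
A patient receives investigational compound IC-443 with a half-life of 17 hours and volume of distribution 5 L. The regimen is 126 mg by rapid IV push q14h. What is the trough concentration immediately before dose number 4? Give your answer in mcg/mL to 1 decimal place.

f = (1/2)^(τ/t½) = (1/2)^(14/17) ≈ 0.5651.
C₀ = D/Vd = 126/5 ≈ 25.200 mcg/mL.
Before the 4th dose, 3 doses have been given. Superposition: Cmin = C₀·(f + f² + … + f^3).
≈ 25.200 × (0.5651 + 0.3193 + 0.1805) ≈ 25.200 × 1.0649 ≈ 26.835 mcg/mL.

26.8 mcg/mL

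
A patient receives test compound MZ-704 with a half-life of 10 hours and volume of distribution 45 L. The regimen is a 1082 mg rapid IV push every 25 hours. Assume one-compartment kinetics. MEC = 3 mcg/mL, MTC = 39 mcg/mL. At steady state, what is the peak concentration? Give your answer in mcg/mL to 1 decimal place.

29.2 mcg/mL

τ/t½ = 25/10 ≈ 2.5, so fraction remaining f = (1/2)^(25/10) ≈ 0.1768.
Accumulation ratio R = 1/(1 − f) ≈ 1/0.8232 ≈ 1.2148.
Each bolus raises the concentration by D/Vd = 1082/45 ≈ 24.044 mcg/mL.
Cmax,ss = C₀/(1 − f) ≈ 24.044/0.8232 ≈ 29.208 mcg/mL.
Peak 29.2 mcg/mL vs MTC 39 mcg/mL: below toxic threshold.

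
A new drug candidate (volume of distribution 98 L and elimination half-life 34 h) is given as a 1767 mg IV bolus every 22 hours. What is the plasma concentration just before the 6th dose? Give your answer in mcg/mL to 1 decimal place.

f = (1/2)^(τ/t½) = (1/2)^(22/34) ≈ 0.6386.
C₀ = D/Vd = 1767/98 ≈ 18.031 mcg/mL.
Before the 6th dose, 5 doses have been given. Superposition: Cmin = C₀·(f + f² + … + f^5).
≈ 18.031 × (0.6386 + 0.4078 + 0.2604 + 0.1663 + 0.1062) ≈ 18.031 × 1.5793 ≈ 28.476 mcg/mL.

28.5 mcg/mL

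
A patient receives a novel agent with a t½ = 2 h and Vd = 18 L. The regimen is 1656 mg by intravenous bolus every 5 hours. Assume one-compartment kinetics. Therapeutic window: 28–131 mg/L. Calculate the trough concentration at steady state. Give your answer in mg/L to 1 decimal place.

τ/t½ = 5/2 ≈ 2.5, so fraction remaining f = (1/2)^(5/2) ≈ 0.1768.
Accumulation ratio R = 1/(1 − f) ≈ 1/0.8232 ≈ 1.2148.
Each bolus raises the concentration by D/Vd = 1656/18 ≈ 92.000 mg/L.
Cmax,ss = C₀/(1 − f) ≈ 92.000/0.8232 ≈ 111.759 mg/L.
Steady-state trough Cmin,ss = Cmax,ss·f ≈ 111.759 × 0.1768 ≈ 19.759 mg/L.
Trough 19.8 mg/L vs MEC 28 mg/L: subtherapeutic.

19.8 mg/L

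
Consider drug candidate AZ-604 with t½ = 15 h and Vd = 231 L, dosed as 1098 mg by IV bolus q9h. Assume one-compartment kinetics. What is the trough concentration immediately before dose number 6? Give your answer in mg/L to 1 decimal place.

8.1 mg/L

f = (1/2)^(τ/t½) = (1/2)^(9/15) ≈ 0.6598.
C₀ = D/Vd = 1098/231 ≈ 4.753 mg/L.
Before the 6th dose, 5 doses have been given. Superposition: Cmin = C₀·(f + f² + … + f^5).
≈ 4.753 × (0.6598 + 0.4353 + 0.2872 + 0.1895 + 0.1250) ≈ 4.753 × 1.6968 ≈ 8.065 mg/L.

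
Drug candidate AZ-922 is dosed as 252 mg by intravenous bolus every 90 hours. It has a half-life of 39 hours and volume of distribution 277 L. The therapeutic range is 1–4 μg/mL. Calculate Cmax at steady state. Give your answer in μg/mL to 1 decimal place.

1.1 μg/mL

k = ln2/t½ = ln2/39 ≈ 0.017773 h⁻¹; fraction remaining f = e^(−kτ) = e^(−0.017773×90) ≈ 0.2020.
At steady state, accumulation factor R = 1/(1 − e^(−kτ)) ≈ 1.2531.
Single-dose peak C₀ = D/Vd = 252/277 ≈ 0.910 μg/mL.
Steady-state peak Cmax,ss = C₀·R ≈ 0.910 × 1.2531 ≈ 1.140 μg/mL.
Peak 1.1 μg/mL vs MTC 4 μg/mL: below toxic threshold.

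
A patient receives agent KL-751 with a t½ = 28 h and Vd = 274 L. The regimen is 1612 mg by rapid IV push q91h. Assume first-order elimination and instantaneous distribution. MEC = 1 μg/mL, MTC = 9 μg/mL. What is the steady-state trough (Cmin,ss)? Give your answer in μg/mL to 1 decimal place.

k = ln2/t½ = ln2/28 ≈ 0.024755 h⁻¹; fraction remaining f = e^(−kτ) = e^(−0.024755×91) ≈ 0.1051.
Single-dose peak C₀ = D/Vd = 1612/274 ≈ 5.883 μg/mL.
Steady-state trough Cmin,ss = C₀·f/(1−f) ≈ 5.883 × 0.1051/0.8949 ≈ 0.691 μg/mL.
Trough 0.7 μg/mL vs MEC 1 μg/mL: subtherapeutic.

0.7 μg/mL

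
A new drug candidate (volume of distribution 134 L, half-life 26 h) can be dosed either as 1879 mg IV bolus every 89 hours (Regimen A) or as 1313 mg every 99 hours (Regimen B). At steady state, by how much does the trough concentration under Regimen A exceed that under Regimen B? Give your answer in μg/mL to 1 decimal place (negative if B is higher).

Regimen A: f = (1/2)^(89/26) ≈ 0.0932; Cmin,ss = (1879/134)·f/(1−f) ≈ 1.441 μg/mL.
Regimen B: f = (1/2)^(99/26) ≈ 0.0714; Cmin,ss = (1313/134)·f/(1−f) ≈ 0.753 μg/mL.
Difference ≈ 1.441 − 0.753 ≈ 0.688 μg/mL.

0.7 μg/mL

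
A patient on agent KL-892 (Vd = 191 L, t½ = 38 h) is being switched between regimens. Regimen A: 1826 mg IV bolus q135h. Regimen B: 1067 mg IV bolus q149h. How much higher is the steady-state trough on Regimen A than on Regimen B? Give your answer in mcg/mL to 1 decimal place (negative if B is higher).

0.5 mcg/mL

Regimen A: f = (1/2)^(135/38) ≈ 0.0852; Cmin,ss = (1826/191)·f/(1−f) ≈ 0.890 mcg/mL.
Regimen B: f = (1/2)^(149/38) ≈ 0.0660; Cmin,ss = (1067/191)·f/(1−f) ≈ 0.395 mcg/mL.
Difference ≈ 0.890 − 0.395 ≈ 0.495 mcg/mL.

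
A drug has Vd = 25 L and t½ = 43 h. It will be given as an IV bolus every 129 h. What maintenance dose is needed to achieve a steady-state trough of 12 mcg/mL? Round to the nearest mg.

τ/t½ = 129/43 ≈ 3, so f = (1/2)^(129/43) ≈ 0.125000.
Cmin,ss = (D/Vd)·f/(1−f), so D = Cmin,ss·Vd·(1−f)/f.
D = 12 × 25 × (1−f)/f ≈ 12 × 25 × 7.00000 ≈ 2100.00 mg.

2100 mg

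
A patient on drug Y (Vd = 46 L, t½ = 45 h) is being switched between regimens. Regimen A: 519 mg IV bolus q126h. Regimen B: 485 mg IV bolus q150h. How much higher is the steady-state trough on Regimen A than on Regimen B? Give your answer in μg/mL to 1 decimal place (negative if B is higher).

0.7 μg/mL

Regimen A: f = (1/2)^(126/45) ≈ 0.1436; Cmin,ss = (519/46)·f/(1−f) ≈ 1.892 μg/mL.
Regimen B: f = (1/2)^(150/45) ≈ 0.0992; Cmin,ss = (485/46)·f/(1−f) ≈ 1.161 μg/mL.
Difference ≈ 1.892 − 1.161 ≈ 0.731 μg/mL.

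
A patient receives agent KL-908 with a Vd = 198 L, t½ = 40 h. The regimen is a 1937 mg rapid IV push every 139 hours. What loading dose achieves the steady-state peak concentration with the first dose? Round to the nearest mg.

f = (1/2)^(139/40) ≈ 0.089933; accumulation ratio R = 1/(1−f) ≈ 1.09882.
Loading dose to hit Cmax,ss on first dose: D_load = D_maint·R ≈ 1937 × 1.09882 ≈ 2128.41 mg.

2128 mg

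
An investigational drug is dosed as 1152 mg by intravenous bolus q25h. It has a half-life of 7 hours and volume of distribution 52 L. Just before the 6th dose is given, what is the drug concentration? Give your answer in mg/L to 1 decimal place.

2.0 mg/L

f = (1/2)^(τ/t½) = (1/2)^(25/7) ≈ 0.0841.
C₀ = D/Vd = 1152/52 ≈ 22.154 mg/L.
Before the 6th dose, 5 doses have been given. Superposition: Cmin = C₀·(f + f² + … + f^5).
≈ 22.154 × (0.0841 + 0.0071 + 0.0006 + 0.0001 + 0.0000) ≈ 22.154 × 0.0919 ≈ 2.036 mg/L.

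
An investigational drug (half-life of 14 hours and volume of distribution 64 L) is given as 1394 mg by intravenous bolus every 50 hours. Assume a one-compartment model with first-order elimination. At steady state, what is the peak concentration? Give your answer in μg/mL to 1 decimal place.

Over one 50-h interval, 50/14 ≈ 3.5714 half-lives elapse, leaving f ≈ 0.0841 of each dose.
Accumulation ratio R = 1/(1 − f) ≈ 1/0.9159 ≈ 1.0918.
Single-dose peak C₀ = D/Vd = 1394/64 ≈ 21.781 μg/mL.
Steady-state peak Cmax,ss = C₀·R ≈ 21.781 × 1.0918 ≈ 23.780 μg/mL.

23.8 μg/mL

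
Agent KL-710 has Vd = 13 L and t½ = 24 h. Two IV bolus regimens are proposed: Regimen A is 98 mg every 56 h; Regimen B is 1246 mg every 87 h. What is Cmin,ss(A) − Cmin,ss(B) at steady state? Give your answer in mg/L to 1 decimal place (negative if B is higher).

Regimen A: f = (1/2)^(56/24) ≈ 0.1984; Cmin,ss = (98/13)·f/(1−f) ≈ 1.866 mg/L.
Regimen B: f = (1/2)^(87/24) ≈ 0.0811; Cmin,ss = (1246/13)·f/(1−f) ≈ 8.459 mg/L.
Difference ≈ 1.866 − 8.459 ≈ -6.593 mg/L.

-6.6 mg/L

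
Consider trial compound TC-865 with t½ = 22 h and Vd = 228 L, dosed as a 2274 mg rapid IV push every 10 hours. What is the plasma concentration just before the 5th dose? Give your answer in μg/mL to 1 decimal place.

f = (1/2)^(τ/t½) = (1/2)^(10/22) ≈ 0.7297.
C₀ = D/Vd = 2274/228 ≈ 9.974 μg/mL.
Before the 5th dose, 4 doses have been given. Superposition: Cmin = C₀·(f + f² + … + f^4).
≈ 9.974 × (0.7297 + 0.5325 + 0.3885 + 0.2835) ≈ 9.974 × 1.9342 ≈ 19.292 μg/mL.

19.3 μg/mL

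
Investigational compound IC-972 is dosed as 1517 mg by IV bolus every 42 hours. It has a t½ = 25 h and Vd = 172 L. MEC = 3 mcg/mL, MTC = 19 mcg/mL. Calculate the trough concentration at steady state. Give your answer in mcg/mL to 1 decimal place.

Over one 42-h interval, 42/25 ≈ 1.68 half-lives elapse, leaving f ≈ 0.3121 of each dose.
Accumulation ratio R = 1/(1 − f) ≈ 1/0.6879 ≈ 1.4537.
Each bolus raises the concentration by D/Vd = 1517/172 ≈ 8.820 mcg/mL.
Cmax,ss = C₀/(1 − f) ≈ 8.820/0.6879 ≈ 12.822 mcg/mL.
Steady-state trough Cmin,ss = Cmax,ss·f ≈ 12.822 × 0.3121 ≈ 4.002 mcg/mL.
Trough 4.0 mcg/mL vs MEC 3 mcg/mL: adequate.

4.0 mcg/mL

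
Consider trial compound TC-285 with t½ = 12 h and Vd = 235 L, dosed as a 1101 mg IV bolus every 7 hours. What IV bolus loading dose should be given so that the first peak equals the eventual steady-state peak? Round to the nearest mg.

f = (1/2)^(7/12) ≈ 0.667420; accumulation ratio R = 1/(1−f) ≈ 3.00680.
Loading dose to hit Cmax,ss on first dose: D_load = D_maint·R ≈ 1101 × 3.00680 ≈ 3310.49 mg.

3310 mg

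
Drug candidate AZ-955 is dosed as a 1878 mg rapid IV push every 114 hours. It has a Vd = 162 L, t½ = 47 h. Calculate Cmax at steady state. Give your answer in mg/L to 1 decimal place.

14.2 mg/L

k = ln2/t½ = ln2/47 ≈ 0.014748 h⁻¹; fraction remaining f = e^(−kτ) = e^(−0.014748×114) ≈ 0.1861.
Accumulation ratio R = 1/(1 − f) ≈ 1/0.8139 ≈ 1.2287.
Single-dose peak C₀ = D/Vd = 1878/162 ≈ 11.593 mg/L.
Steady-state peak Cmax,ss = C₀·R ≈ 11.593 × 1.2287 ≈ 14.244 mg/L.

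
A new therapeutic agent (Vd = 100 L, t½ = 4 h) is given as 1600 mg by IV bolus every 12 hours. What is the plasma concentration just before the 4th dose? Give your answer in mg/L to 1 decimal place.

f = (1/2)^(τ/t½) = (1/2)^(12/4) ≈ 0.1250.
C₀ = D/Vd = 1600/100 ≈ 16.000 mg/L.
Before the 4th dose, 3 doses have been given. Superposition: Cmin = C₀·(f + f² + … + f^3).
≈ 16.000 × (0.1250 + 0.0156 + 0.0020) ≈ 16.000 × 0.1426 ≈ 2.282 mg/L.

2.3 mg/L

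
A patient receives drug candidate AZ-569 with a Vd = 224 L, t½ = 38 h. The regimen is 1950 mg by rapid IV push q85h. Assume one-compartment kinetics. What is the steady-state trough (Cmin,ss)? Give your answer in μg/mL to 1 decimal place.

2.3 μg/mL

τ/t½ = 85/38 ≈ 2.2368, so fraction remaining f = (1/2)^(85/38) ≈ 0.2122.
Each bolus raises the concentration by D/Vd = 1950/224 ≈ 8.705 μg/mL.
Steady-state trough Cmin,ss = C₀·f/(1−f) ≈ 8.705 × 0.2122/0.7878 ≈ 2.345 μg/mL.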